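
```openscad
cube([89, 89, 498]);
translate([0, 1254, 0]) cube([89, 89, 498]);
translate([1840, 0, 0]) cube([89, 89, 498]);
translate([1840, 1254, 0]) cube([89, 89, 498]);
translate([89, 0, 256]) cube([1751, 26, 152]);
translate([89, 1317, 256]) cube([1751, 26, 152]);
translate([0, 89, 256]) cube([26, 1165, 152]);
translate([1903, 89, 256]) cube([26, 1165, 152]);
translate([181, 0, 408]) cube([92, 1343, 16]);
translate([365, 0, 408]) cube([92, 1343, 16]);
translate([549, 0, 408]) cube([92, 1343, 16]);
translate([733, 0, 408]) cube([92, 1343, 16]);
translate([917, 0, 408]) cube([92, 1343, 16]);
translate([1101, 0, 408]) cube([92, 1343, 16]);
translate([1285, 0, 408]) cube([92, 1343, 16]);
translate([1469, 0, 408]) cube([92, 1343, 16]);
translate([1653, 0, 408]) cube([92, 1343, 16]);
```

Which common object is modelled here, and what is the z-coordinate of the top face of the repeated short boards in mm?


A bed frame. The slat-top height is 424 mm.

Four posts, four rails, and a row of slats — a bed frame. Slats sit on the rails at z = 256 + 152 = 408; with slat thickness 16, the top is 424 mm.


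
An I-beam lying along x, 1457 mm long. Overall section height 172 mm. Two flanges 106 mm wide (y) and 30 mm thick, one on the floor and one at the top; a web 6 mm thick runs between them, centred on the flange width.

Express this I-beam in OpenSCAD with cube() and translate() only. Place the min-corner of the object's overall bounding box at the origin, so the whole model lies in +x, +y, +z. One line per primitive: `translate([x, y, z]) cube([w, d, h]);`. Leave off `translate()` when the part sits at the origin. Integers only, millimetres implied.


cube([1457, 106, 30]);
translate([0, 50, 30]) cube([1457, 6, 112]);
translate([0, 0, 142]) cube([1457, 106, 30]);


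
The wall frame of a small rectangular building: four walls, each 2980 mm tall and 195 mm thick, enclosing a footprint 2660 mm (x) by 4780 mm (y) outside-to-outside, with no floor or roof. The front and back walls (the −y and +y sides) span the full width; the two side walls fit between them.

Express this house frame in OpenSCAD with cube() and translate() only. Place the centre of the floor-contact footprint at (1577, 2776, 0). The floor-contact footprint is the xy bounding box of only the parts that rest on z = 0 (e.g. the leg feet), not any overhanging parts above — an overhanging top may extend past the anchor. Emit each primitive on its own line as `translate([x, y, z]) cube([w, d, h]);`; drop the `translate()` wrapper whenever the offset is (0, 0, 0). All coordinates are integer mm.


translate([247, 386, 0]) cube([2660, 195, 2980]);
translate([247, 4971, 0]) cube([2660, 195, 2980]);
translate([247, 581, 0]) cube([195, 4390, 2980]);
translate([2712, 581, 0]) cube([195, 4390, 2980]);


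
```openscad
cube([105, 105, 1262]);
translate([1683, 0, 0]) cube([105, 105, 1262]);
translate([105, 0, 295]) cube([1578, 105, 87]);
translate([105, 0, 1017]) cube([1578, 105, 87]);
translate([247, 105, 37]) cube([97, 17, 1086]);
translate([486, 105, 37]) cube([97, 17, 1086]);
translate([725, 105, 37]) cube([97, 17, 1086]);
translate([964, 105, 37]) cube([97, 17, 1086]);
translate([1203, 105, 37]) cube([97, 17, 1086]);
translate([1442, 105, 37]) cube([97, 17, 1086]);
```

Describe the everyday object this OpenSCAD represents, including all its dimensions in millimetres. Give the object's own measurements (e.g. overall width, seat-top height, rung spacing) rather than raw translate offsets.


A fence section. Two 105×105 mm posts, 1262 mm tall, stand on the floor with a clear span of 1578 mm between their inner faces. Two horizontal rails of 105×87 mm section span the gap between the posts with their undersides at z = 295 mm and z = 1017 mm, flush with the posts' −y face. 6 pickets, each 97 mm wide, 17 mm thick and 1086 mm tall, are fixed to the +y face of the rails with their bottoms at z = 37 mm, spaced across the span with a 142 mm gap after the −x post and between neighbouring pickets, with 144 mm left before the +x post.


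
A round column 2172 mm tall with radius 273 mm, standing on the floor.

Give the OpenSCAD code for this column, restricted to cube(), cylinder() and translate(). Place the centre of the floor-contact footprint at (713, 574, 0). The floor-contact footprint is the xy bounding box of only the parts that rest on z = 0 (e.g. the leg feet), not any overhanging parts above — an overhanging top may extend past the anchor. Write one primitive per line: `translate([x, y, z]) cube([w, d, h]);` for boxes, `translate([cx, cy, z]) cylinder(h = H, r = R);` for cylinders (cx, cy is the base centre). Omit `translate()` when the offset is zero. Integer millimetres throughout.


translate([713, 574, 0]) cylinder(h = 2172, r = 273);


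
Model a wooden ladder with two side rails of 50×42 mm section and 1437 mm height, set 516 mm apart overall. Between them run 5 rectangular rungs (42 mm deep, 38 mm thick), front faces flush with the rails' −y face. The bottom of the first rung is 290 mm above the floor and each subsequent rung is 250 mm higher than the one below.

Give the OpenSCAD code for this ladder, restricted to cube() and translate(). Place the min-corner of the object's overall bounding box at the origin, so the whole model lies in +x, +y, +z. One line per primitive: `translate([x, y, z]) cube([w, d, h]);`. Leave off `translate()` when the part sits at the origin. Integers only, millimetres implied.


cube([50, 42, 1437]);
translate([466, 0, 0]) cube([50, 42, 1437]);
translate([50, 0, 290]) cube([416, 42, 38]);
translate([50, 0, 540]) cube([416, 42, 38]);
translate([50, 0, 790]) cube([416, 42, 38]);
translate([50, 0, 1040]) cube([416, 42, 38]);
translate([50, 0, 1290]) cube([416, 42, 38]);


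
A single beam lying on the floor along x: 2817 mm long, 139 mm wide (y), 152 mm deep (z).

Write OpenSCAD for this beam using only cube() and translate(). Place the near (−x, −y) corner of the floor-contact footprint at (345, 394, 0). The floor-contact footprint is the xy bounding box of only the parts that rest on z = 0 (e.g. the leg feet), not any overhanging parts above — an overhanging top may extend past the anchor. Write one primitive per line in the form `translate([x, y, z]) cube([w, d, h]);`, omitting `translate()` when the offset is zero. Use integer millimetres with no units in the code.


translate([345, 394, 0]) cube([2817, 139, 152]);


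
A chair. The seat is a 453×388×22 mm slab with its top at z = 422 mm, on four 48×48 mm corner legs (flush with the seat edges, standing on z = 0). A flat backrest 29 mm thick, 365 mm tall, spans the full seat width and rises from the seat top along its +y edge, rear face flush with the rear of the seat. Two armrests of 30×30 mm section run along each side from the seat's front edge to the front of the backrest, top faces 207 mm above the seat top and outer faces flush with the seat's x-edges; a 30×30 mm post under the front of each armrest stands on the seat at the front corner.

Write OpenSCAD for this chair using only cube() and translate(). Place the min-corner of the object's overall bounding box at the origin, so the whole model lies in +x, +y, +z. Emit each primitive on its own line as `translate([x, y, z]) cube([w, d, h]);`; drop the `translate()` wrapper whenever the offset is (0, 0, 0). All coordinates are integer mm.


translate([0, 0, 400]) cube([453, 388, 22]);
cube([48, 48, 400]);
translate([405, 0, 0]) cube([48, 48, 400]);
translate([0, 340, 0]) cube([48, 48, 400]);
translate([405, 340, 0]) cube([48, 48, 400]);
translate([0, 359, 422]) cube([453, 29, 365]);
translate([0, 0, 599]) cube([30, 359, 30]);
translate([423, 0, 599]) cube([30, 359, 30]);
translate([0, 0, 422]) cube([30, 30, 177]);
translate([423, 0, 422]) cube([30, 30, 177]);


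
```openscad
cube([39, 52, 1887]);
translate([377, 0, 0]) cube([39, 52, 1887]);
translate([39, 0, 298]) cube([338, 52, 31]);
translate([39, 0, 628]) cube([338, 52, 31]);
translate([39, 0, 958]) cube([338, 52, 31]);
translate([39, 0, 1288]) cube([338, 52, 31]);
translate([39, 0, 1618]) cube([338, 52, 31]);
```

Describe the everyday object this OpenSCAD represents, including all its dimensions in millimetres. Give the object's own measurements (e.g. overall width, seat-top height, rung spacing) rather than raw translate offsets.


A straight ladder. Two 39×52 mm vertical rails, 1887 mm tall, stand 416 mm apart (outside-to-outside) with their front faces coplanar on the −y side. 5 rungs, each 52 mm deep and 31 mm tall, span between the inner faces of the rails, front faces flush with the rails. The lowest rung's underside is at z = 298 mm and rungs are spaced 330 mm apart (underside to underside).


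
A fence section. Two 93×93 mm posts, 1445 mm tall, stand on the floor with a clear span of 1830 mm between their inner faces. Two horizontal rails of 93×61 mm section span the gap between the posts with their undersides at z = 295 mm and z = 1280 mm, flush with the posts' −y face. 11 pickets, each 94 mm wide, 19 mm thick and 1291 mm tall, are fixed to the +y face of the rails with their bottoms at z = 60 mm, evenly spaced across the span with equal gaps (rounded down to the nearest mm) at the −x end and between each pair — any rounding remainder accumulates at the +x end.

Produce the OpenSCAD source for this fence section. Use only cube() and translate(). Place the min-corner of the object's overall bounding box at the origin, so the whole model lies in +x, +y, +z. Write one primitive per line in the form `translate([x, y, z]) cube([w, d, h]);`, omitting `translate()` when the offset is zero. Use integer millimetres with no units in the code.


cube([93, 93, 1445]);
translate([1923, 0, 0]) cube([93, 93, 1445]);
translate([93, 0, 295]) cube([1830, 93, 61]);
translate([93, 0, 1280]) cube([1830, 93, 61]);
translate([159, 93, 60]) cube([94, 19, 1291]);
translate([319, 93, 60]) cube([94, 19, 1291]);
translate([479, 93, 60]) cube([94, 19, 1291]);
translate([639, 93, 60]) cube([94, 19, 1291]);
translate([799, 93, 60]) cube([94, 19, 1291]);
translate([959, 93, 60]) cube([94, 19, 1291]);
translate([1119, 93, 60]) cube([94, 19, 1291]);
translate([1279, 93, 60]) cube([94, 19, 1291]);
translate([1439, 93, 60]) cube([94, 19, 1291]);
translate([1599, 93, 60]) cube([94, 19, 1291]);
translate([1759, 93, 60]) cube([94, 19, 1291]);


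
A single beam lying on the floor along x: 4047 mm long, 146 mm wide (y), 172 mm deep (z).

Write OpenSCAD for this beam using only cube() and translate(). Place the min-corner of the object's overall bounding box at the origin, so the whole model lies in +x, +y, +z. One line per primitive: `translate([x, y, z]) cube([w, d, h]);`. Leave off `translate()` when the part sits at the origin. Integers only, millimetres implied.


cube([4047, 146, 172]);


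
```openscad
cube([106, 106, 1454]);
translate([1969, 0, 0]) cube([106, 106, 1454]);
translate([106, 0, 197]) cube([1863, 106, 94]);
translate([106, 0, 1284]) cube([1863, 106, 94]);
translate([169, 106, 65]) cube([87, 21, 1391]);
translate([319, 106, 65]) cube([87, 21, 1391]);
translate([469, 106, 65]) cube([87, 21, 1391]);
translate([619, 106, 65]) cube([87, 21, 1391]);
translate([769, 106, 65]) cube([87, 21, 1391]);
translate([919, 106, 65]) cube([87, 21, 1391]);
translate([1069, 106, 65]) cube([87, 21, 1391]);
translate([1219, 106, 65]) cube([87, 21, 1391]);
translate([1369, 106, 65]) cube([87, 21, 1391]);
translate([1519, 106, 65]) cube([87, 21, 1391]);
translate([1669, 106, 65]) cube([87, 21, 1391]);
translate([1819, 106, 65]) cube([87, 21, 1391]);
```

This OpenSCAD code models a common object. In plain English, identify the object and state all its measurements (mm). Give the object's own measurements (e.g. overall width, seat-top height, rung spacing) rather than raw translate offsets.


A fence section. Two 106×106 mm posts, 1454 mm tall, stand on the floor with a clear span of 1863 mm between their inner faces. Two horizontal rails of 106×94 mm section span the gap between the posts with their undersides at z = 197 mm and z = 1284 mm, flush with the posts' −y face. 12 pickets, each 87 mm wide, 21 mm thick and 1391 mm tall, are fixed to the +y face of the rails with their bottoms at z = 65 mm, spaced across the span with a 63 mm gap after the −x post and between neighbouring pickets and before the +x post.


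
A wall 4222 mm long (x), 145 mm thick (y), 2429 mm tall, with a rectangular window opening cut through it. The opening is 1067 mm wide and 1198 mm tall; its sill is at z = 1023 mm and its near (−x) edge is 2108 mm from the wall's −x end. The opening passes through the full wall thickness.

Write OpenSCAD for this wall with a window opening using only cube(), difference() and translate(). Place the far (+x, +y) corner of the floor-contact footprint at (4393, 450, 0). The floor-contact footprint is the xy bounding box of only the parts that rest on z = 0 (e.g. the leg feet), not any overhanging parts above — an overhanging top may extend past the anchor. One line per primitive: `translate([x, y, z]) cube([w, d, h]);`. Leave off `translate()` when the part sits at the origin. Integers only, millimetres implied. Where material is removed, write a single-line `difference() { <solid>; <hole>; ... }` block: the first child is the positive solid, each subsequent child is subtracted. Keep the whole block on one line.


difference() { translate([171, 305, 0]) cube([4222, 145, 2429]); translate([2279, 305, 1023]) cube([1067, 145, 1198]); }


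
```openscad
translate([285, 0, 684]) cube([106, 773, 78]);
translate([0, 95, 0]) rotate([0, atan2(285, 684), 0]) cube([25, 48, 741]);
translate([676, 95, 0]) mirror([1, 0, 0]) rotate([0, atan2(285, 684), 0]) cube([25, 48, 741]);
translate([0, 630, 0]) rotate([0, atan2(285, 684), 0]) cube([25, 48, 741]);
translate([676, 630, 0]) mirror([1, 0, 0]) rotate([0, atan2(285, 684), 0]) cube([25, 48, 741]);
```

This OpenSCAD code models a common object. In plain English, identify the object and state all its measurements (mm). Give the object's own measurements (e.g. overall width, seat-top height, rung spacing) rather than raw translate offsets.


A sawhorse. A 106×773×78 mm beam (x, y, z) sits on two A-frame leg pairs. Each pair is two raked legs of 25×48 mm section (48 mm along y) splaying symmetrically in x. Each leg rises 684 mm vertically over 285 mm of horizontal reach and is 741 mm long along its own axis. Every leg's outer bottom edge rests on the floor and its outer top edge meets a bottom edge of the beam — the left legs (tilting toward +x) meet the beam's −x bottom edge, the right legs (their mirror images, tilting toward −x) meet its +x bottom edge — so the leg tops tuck under the beam, the beam's underside is 684 mm above the floor, and the feet are 676 mm apart outside-to-outside with the beam centred between them. The two leg pairs are set in 95 mm from either end of the beam.


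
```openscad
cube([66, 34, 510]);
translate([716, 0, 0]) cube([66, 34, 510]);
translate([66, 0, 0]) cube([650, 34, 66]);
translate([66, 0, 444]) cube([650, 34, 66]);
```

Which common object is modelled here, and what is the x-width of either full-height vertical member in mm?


A picture frame. The border width is 66 mm.

Four thin pieces enclosing a rectangular opening — a picture frame. The two full-height stiles are 510 mm tall; the top rail sits at z = 444 and is 66 mm tall, so the border above the opening is 510 − 444 = 66 mm, matching the stile x-width.


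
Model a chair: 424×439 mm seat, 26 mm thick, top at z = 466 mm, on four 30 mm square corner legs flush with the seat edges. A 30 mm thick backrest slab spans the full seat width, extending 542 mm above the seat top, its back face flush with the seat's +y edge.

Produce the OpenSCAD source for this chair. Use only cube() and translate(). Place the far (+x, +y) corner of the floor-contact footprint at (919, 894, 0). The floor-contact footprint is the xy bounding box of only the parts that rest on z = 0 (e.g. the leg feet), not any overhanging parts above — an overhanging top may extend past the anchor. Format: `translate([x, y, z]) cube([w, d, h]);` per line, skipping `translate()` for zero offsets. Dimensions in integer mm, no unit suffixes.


// leg_h = 466 - 26 = 440
translate([495, 455, 440]) cube([424, 439, 26]);
translate([495, 455, 0]) cube([30, 30, 440]);
translate([889, 455, 0]) cube([30, 30, 440]);
translate([495, 864, 0]) cube([30, 30, 440]);
translate([889, 864, 0]) cube([30, 30, 440]);
translate([495, 864, 466]) cube([424, 30, 542]);


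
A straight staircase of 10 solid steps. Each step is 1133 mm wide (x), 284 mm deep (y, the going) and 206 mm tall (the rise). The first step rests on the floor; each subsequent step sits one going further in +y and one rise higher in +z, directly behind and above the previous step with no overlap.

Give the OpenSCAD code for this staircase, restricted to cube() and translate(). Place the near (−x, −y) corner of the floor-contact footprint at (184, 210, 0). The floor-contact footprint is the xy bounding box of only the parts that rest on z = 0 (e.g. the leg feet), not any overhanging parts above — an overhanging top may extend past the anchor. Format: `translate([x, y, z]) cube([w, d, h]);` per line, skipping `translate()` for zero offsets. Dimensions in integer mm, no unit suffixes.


translate([184, 210, 0]) cube([1133, 284, 206]);
translate([184, 494, 206]) cube([1133, 284, 206]);
translate([184, 778, 412]) cube([1133, 284, 206]);
translate([184, 1062, 618]) cube([1133, 284, 206]);
translate([184, 1346, 824]) cube([1133, 284, 206]);
translate([184, 1630, 1030]) cube([1133, 284, 206]);
translate([184, 1914, 1236]) cube([1133, 284, 206]);
translate([184, 2198, 1442]) cube([1133, 284, 206]);
translate([184, 2482, 1648]) cube([1133, 284, 206]);
translate([184, 2766, 1854]) cube([1133, 284, 206]);


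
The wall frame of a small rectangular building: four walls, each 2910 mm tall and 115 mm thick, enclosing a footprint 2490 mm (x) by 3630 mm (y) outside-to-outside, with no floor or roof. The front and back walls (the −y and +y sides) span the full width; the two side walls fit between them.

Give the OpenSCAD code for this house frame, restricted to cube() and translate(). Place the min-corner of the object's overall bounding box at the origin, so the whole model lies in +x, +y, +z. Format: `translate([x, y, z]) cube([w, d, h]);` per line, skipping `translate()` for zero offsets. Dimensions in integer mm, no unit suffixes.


cube([2490, 115, 2910]);
translate([0, 3515, 0]) cube([2490, 115, 2910]);
translate([0, 115, 0]) cube([115, 3400, 2910]);
translate([2375, 115, 0]) cube([115, 3400, 2910]);


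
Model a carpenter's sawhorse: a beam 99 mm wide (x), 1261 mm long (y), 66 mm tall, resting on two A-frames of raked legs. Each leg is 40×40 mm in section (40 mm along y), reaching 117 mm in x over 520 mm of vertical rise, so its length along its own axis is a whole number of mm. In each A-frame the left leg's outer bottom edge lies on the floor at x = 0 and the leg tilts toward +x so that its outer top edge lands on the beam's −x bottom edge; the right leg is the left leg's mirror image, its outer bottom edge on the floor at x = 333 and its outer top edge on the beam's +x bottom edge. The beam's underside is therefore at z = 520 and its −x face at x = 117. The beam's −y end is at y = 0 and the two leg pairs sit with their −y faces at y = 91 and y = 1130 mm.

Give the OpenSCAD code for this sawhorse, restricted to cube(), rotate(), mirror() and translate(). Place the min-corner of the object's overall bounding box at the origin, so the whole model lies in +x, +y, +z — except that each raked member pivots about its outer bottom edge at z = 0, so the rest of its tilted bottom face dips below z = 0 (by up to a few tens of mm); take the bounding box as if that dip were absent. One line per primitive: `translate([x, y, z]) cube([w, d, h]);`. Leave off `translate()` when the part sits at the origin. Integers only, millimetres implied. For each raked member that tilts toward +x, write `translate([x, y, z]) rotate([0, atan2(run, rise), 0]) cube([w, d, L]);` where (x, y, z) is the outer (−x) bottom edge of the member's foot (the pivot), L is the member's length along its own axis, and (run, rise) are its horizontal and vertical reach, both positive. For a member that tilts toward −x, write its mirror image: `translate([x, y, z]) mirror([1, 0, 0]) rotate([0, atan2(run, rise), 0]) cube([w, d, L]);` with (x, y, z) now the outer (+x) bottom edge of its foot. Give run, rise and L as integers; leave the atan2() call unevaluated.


translate([117, 0, 520]) cube([99, 1261, 66]);
translate([0, 91, 0]) rotate([0, atan2(117, 520), 0]) cube([40, 40, 533]);
translate([333, 91, 0]) mirror([1, 0, 0]) rotate([0, atan2(117, 520), 0]) cube([40, 40, 533]);
translate([0, 1130, 0]) rotate([0, atan2(117, 520), 0]) cube([40, 40, 533]);
translate([333, 1130, 0]) mirror([1, 0, 0]) rotate([0, atan2(117, 520), 0]) cube([40, 40, 533]);


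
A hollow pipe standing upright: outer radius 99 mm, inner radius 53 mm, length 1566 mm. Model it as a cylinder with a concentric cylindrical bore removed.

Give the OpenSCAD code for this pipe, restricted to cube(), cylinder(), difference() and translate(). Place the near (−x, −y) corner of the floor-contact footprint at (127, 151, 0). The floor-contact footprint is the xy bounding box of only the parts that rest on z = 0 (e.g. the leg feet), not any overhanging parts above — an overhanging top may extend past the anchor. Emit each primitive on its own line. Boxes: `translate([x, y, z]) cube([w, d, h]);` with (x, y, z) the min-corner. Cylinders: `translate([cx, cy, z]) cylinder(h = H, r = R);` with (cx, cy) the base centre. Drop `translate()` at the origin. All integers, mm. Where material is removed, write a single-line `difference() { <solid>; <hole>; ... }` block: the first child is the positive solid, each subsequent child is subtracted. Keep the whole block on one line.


difference() { translate([226, 250, 0]) cylinder(h = 1566, r = 99); translate([226, 250, 0]) cylinder(h = 1566, r = 53); }


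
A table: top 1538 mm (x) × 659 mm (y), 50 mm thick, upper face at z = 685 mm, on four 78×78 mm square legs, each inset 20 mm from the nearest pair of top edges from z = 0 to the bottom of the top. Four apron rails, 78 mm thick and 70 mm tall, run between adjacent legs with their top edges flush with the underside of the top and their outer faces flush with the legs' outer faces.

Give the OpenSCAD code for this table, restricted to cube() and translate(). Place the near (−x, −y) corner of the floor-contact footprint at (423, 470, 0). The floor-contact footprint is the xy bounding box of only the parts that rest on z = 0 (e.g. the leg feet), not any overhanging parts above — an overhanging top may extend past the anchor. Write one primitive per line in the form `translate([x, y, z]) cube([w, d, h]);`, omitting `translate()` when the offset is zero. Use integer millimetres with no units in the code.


// leg_h = 685 - 50 = 635
// apron z = 635 - 70 = 565
translate([403, 450, 635]) cube([1538, 659, 50]);
translate([423, 470, 0]) cube([78, 78, 635]);
translate([1843, 470, 0]) cube([78, 78, 635]);
translate([423, 1011, 0]) cube([78, 78, 635]);
translate([1843, 1011, 0]) cube([78, 78, 635]);
translate([501, 470, 565]) cube([1342, 78, 70]);
translate([501, 1011, 565]) cube([1342, 78, 70]);
translate([423, 548, 565]) cube([78, 463, 70]);
translate([1843, 548, 565]) cube([78, 463, 70]);


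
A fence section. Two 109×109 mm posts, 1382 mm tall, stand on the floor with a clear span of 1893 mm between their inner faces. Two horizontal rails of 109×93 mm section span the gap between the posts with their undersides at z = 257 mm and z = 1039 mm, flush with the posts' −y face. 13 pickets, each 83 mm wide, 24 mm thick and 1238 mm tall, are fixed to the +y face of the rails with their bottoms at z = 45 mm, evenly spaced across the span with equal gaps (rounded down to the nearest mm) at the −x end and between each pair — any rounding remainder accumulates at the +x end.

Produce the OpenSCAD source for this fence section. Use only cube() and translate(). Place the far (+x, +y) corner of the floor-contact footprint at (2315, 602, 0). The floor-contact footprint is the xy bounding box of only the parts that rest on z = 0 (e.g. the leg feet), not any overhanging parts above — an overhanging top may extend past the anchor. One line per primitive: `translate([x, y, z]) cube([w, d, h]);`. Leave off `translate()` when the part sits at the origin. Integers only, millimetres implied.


translate([204, 493, 0]) cube([109, 109, 1382]);
translate([2206, 493, 0]) cube([109, 109, 1382]);
translate([313, 493, 257]) cube([1893, 109, 93]);
translate([313, 493, 1039]) cube([1893, 109, 93]);
translate([371, 602, 45]) cube([83, 24, 1238]);
translate([512, 602, 45]) cube([83, 24, 1238]);
translate([653, 602, 45]) cube([83, 24, 1238]);
translate([794, 602, 45]) cube([83, 24, 1238]);
translate([935, 602, 45]) cube([83, 24, 1238]);
translate([1076, 602, 45]) cube([83, 24, 1238]);
translate([1217, 602, 45]) cube([83, 24, 1238]);
translate([1358, 602, 45]) cube([83, 24, 1238]);
translate([1499, 602, 45]) cube([83, 24, 1238]);
translate([1640, 602, 45]) cube([83, 24, 1238]);
translate([1781, 602, 45]) cube([83, 24, 1238]);
translate([1922, 602, 45]) cube([83, 24, 1238]);
translate([2063, 602, 45]) cube([83, 24, 1238]);


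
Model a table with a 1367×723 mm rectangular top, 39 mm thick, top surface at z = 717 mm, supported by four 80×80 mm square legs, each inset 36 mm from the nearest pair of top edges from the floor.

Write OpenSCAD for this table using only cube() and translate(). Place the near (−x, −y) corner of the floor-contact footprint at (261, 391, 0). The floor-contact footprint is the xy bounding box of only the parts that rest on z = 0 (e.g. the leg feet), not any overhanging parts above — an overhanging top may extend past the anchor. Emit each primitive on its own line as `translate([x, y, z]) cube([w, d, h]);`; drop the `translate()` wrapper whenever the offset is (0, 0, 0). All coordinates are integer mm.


translate([225, 355, 678]) cube([1367, 723, 39]);
translate([261, 391, 0]) cube([80, 80, 678]);
translate([1476, 391, 0]) cube([80, 80, 678]);
translate([261, 962, 0]) cube([80, 80, 678]);
translate([1476, 962, 0]) cube([80, 80, 678]);


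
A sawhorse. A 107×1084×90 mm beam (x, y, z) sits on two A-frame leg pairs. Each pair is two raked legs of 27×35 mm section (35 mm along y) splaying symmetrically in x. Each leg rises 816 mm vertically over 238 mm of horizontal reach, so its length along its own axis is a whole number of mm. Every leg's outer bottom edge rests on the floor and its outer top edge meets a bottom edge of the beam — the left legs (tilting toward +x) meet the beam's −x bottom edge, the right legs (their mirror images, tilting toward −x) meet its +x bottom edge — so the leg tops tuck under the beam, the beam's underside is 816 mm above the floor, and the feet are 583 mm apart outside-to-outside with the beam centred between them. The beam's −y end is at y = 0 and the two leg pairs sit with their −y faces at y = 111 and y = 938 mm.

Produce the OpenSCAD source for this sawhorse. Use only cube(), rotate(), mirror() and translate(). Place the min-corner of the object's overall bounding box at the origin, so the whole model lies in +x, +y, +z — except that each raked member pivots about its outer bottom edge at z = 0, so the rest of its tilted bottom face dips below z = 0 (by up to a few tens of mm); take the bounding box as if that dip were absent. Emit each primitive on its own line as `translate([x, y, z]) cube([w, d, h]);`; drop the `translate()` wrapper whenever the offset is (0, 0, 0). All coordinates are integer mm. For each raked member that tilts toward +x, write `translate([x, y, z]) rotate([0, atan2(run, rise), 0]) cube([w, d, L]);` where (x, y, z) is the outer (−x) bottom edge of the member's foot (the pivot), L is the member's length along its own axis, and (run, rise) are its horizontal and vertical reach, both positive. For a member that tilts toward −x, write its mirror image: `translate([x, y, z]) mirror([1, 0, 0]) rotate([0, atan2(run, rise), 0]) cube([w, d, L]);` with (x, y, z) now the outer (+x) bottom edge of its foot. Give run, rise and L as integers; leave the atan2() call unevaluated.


translate([238, 0, 816]) cube([107, 1084, 90]);
translate([0, 111, 0]) rotate([0, atan2(238, 816), 0]) cube([27, 35, 850]);
translate([583, 111, 0]) mirror([1, 0, 0]) rotate([0, atan2(238, 816), 0]) cube([27, 35, 850]);
translate([0, 938, 0]) rotate([0, atan2(238, 816), 0]) cube([27, 35, 850]);
translate([583, 938, 0]) mirror([1, 0, 0]) rotate([0, atan2(238, 816), 0]) cube([27, 35, 850]);


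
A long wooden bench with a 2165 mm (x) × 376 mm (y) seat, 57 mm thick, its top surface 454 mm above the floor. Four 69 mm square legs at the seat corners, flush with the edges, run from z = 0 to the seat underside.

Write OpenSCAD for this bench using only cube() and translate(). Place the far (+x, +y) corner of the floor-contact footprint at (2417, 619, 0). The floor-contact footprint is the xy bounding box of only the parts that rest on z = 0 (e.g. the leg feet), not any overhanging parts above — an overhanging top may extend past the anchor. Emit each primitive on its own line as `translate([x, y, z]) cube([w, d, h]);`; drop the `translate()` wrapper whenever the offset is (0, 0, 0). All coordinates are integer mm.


// leg_h = 454 − 57 = 397
translate([252, 243, 397]) cube([2165, 376, 57]);
translate([252, 243, 0]) cube([69, 69, 397]);
translate([252, 550, 0]) cube([69, 69, 397]);
translate([2348, 243, 0]) cube([69, 69, 397]);
translate([2348, 550, 0]) cube([69, 69, 397]);


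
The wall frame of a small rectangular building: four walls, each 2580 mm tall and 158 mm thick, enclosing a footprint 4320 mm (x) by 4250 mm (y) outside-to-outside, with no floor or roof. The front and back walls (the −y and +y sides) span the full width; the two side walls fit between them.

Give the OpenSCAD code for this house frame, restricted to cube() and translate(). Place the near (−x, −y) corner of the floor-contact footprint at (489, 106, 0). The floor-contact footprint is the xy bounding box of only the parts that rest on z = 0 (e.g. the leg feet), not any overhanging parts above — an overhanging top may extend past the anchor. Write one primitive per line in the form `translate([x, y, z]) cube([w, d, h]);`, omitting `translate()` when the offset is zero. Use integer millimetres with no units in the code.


translate([489, 106, 0]) cube([4320, 158, 2580]);
translate([489, 4198, 0]) cube([4320, 158, 2580]);
translate([489, 264, 0]) cube([158, 3934, 2580]);
translate([4651, 264, 0]) cube([158, 3934, 2580]);


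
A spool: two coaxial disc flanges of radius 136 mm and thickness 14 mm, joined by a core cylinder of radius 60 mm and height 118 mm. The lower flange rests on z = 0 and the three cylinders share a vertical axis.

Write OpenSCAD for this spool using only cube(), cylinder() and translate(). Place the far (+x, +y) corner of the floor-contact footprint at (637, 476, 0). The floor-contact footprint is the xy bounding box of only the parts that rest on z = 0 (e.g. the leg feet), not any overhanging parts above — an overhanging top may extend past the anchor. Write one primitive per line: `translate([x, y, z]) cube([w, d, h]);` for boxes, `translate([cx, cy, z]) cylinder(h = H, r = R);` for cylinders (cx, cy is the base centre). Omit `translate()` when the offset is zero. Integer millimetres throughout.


translate([501, 340, 0]) cylinder(h = 14, r = 136);
translate([501, 340, 14]) cylinder(h = 118, r = 60);
translate([501, 340, 132]) cylinder(h = 14, r = 136);


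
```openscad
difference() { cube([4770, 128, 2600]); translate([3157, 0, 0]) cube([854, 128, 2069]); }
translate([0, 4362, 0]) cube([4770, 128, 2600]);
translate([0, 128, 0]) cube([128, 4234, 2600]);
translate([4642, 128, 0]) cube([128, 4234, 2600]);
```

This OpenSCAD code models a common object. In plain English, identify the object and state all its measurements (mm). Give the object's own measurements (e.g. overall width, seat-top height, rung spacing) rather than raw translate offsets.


A single room: four walls, each 2600 mm tall and 128 mm thick, enclosing an outside footprint 4770×4490 mm (x × y), no floor or roof. The front and back walls (−y and +y sides) run the full x-width; the side walls fit between their inner faces. A door opening 854 mm wide and 2069 mm tall is cut through the front wall from the floor up, its −x edge 3157 mm from the wall's −x end.


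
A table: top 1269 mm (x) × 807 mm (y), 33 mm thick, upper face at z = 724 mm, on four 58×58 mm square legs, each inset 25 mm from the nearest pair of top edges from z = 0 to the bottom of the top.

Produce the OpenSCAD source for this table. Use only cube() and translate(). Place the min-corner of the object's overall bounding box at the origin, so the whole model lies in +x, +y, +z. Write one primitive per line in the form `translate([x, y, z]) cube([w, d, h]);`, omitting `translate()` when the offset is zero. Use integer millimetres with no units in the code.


// leg_h = 724 - 33 = 691
translate([0, 0, 691]) cube([1269, 807, 33]);
translate([25, 25, 0]) cube([58, 58, 691]);
translate([1186, 25, 0]) cube([58, 58, 691]);
translate([25, 724, 0]) cube([58, 58, 691]);
translate([1186, 724, 0]) cube([58, 58, 691]);


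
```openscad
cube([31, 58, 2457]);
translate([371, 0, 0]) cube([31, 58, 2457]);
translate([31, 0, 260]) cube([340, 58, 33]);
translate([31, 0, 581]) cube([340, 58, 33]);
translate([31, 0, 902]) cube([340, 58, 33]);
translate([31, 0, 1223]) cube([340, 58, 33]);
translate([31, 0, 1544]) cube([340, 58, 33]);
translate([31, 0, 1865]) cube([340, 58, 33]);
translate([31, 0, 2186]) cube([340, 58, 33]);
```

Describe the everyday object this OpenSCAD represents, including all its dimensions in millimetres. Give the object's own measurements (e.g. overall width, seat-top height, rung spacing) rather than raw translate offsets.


A straight ladder. Two 31×58 mm vertical rails, 2457 mm tall, stand 402 mm apart (outside-to-outside) with their front faces coplanar on the −y side. 7 rungs, each 58 mm deep and 33 mm tall, span between the inner faces of the rails, front faces flush with the rails. The lowest rung's underside is at z = 260 mm and rungs are spaced 321 mm apart (underside to underside).


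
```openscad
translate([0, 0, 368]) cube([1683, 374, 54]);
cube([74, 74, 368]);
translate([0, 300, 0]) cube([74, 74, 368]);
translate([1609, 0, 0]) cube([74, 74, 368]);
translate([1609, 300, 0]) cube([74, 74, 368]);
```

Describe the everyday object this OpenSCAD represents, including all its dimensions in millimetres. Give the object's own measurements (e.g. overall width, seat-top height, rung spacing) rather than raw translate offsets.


A bench: a 1683×374 mm seat slab, 54 mm thick, top at z = 422 mm, on four 74×74 mm square legs flush with the seat corners and standing on z = 0.


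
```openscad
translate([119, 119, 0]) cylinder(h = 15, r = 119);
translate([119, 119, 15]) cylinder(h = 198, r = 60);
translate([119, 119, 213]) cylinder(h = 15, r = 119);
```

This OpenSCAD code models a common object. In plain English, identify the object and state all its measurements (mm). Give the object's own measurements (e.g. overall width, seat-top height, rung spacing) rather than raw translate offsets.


A spool: two coaxial disc flanges of radius 119 mm and thickness 15 mm, joined by a core cylinder of radius 60 mm and height 198 mm. The lower flange rests on z = 0 and the three cylinders share a vertical axis.


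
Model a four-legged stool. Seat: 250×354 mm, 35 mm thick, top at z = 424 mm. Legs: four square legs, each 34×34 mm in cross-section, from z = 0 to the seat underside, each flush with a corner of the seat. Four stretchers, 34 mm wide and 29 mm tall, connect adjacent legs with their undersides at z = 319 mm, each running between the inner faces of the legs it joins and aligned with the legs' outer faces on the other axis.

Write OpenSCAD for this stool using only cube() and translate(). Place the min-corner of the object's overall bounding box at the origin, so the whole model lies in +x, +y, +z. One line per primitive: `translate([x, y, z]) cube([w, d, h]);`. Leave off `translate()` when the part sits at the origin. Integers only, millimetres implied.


translate([0, 0, 389]) cube([250, 354, 35]);
cube([34, 34, 389]);
translate([216, 0, 0]) cube([34, 34, 389]);
translate([0, 320, 0]) cube([34, 34, 389]);
translate([216, 320, 0]) cube([34, 34, 389]);
translate([34, 0, 319]) cube([182, 34, 29]);
translate([34, 320, 319]) cube([182, 34, 29]);
translate([0, 34, 319]) cube([34, 286, 29]);
translate([216, 34, 319]) cube([34, 286, 29]);


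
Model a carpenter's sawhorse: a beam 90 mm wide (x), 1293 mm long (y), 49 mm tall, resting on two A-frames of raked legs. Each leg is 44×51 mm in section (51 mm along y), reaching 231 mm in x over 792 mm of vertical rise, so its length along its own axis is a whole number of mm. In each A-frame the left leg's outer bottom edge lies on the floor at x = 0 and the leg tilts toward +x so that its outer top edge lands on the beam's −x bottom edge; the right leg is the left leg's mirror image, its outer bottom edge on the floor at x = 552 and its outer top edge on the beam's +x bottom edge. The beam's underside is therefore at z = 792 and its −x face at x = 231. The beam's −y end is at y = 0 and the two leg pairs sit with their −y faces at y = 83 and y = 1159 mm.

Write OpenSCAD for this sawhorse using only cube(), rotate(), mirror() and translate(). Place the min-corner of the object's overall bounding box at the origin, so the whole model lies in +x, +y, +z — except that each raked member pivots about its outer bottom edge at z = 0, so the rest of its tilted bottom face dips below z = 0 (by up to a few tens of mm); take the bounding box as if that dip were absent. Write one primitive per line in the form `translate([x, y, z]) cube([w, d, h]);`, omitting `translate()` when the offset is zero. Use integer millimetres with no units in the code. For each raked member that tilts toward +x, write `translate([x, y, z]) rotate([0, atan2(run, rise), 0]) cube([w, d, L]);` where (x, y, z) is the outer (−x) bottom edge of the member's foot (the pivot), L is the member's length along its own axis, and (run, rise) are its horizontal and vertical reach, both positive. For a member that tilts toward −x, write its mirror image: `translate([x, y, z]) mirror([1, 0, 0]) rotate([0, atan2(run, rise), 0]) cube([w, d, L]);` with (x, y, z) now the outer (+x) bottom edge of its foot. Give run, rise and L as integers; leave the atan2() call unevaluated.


translate([231, 0, 792]) cube([90, 1293, 49]);
translate([0, 83, 0]) rotate([0, atan2(231, 792), 0]) cube([44, 51, 825]);
translate([552, 83, 0]) mirror([1, 0, 0]) rotate([0, atan2(231, 792), 0]) cube([44, 51, 825]);
translate([0, 1159, 0]) rotate([0, atan2(231, 792), 0]) cube([44, 51, 825]);
translate([552, 1159, 0]) mirror([1, 0, 0]) rotate([0, atan2(231, 792), 0]) cube([44, 51, 825]);


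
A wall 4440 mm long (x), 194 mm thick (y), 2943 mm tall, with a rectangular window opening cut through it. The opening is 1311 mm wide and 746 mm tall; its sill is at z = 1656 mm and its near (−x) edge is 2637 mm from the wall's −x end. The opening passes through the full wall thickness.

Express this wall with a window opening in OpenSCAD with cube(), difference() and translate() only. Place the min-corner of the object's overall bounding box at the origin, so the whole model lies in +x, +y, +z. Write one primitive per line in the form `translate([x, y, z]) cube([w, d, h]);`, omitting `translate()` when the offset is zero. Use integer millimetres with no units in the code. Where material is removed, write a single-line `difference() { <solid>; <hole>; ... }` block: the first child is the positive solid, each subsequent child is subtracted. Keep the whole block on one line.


difference() { cube([4440, 194, 2943]); translate([2637, 0, 1656]) cube([1311, 194, 746]); }
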